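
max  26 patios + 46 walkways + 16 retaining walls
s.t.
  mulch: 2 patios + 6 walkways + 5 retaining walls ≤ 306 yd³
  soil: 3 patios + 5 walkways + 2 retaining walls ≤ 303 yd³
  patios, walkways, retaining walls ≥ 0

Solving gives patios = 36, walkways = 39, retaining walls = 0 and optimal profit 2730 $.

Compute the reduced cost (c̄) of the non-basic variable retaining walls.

-5

Check each constraint at x*: mulch 306/306 (tight); soil 303/303 (tight).
From A_Bᵀ y = c: 2·y_mulch + 3·y_soil = 26; 6·y_mulch + 5·y_soil = 46.
Solving: y_mulch = 1, y_soil = 8.
Reduced cost of retaining walls: c₃ − yᵀa₃ = 16 − (1·5 + 8·2) = 16 − 21 = -5.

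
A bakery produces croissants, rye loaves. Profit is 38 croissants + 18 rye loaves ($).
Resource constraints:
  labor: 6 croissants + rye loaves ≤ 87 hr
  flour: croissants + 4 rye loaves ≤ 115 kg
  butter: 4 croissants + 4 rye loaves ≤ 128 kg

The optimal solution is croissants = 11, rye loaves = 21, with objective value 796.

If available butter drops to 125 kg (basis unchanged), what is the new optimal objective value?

785.5

Binding: labor and butter. Non-binding: flour (20 unused).
By complementary slackness, y = 0 for the non-binding constraint.
The binding rows give the dual system: 6·y_labor + 4·y_butter = 38 and 1·y_labor + 4·y_butter = 18.
→ y_labor = 4 and y_butter = 3.5.
Δz = y_butter·Δb = 3.5 × (-3) = -10.5, so new z* = 796 − 10.5 = 785.5.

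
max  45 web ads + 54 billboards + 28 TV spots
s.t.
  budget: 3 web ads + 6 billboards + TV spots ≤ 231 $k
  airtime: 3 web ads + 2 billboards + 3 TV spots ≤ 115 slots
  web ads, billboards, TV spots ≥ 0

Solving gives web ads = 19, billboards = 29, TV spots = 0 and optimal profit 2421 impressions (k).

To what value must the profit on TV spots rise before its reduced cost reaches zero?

At the optimum: budget uses 231 of 231 (binding); airtime uses 115 of 115 (binding).
Dual feasibility on the basic columns requires 3·y_budget + 3·y_airtime = 45, 6·y_budget + 2·y_airtime = 54.
This yields shadow prices y_budget = 6, y_airtime = 9.
TV spots enters the basis when its profit ≥ yᵀa₃ = 6·1 + 9·3 = 33.

33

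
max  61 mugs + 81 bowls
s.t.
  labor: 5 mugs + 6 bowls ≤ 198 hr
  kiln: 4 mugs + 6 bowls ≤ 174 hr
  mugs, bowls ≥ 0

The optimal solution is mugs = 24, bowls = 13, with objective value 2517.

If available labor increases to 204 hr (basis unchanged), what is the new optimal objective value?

At the optimum: labor uses 198 of 198 (binding); kiln uses 174 of 174 (binding).
Dual feasibility on the basic columns requires 5·y_labor + 4·y_kiln = 61, 6·y_labor + 6·y_kiln = 81.
This yields shadow prices y_labor = 7, y_kiln = 6.5.
Δz = y_labor·Δb = 7 × (6) = 42, so new z* = 2517 + 42 = 2559.

2559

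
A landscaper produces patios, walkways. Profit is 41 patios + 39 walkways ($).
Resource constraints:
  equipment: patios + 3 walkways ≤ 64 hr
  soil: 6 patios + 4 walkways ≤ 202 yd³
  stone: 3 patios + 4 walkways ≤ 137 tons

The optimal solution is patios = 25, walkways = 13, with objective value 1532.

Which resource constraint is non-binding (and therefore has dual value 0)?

stone

equipment: 64/64 (binding)
soil: 202/202 (binding)
stone: 127/137 (slack 10)
By complementary slackness, a constraint with positive slack has shadow price 0 → stone.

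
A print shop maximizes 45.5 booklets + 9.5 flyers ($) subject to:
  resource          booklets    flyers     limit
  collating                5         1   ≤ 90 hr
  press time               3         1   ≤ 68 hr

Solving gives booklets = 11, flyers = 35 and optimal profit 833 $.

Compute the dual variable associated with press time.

1

At the optimum: collating uses 90 of 90 (binding); press time uses 68 of 68 (binding).
From A_Bᵀ y = c: 5·y_collating + 3·y_press time = 45.5; 1·y_collating + 1·y_press time = 9.5.
→ y_collating = 8.5 and y_press time = 1.
Shadow price of press time = 1.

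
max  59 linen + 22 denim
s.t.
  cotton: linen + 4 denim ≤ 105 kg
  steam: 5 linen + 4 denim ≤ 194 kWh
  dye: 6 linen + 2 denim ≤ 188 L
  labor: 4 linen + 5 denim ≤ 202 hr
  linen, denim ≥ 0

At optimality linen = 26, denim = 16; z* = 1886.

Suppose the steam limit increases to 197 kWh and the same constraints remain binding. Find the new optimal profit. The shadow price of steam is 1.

1889

Δb = 3, so new z* = 1886 + (1)·(3) = 1886 + 3 = 1889.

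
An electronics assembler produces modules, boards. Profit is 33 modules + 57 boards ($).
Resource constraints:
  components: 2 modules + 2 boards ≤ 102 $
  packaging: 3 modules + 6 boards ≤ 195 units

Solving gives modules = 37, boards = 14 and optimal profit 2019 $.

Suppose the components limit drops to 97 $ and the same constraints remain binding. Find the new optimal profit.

1996.5

Check each constraint at x*: components 102/102 (tight); packaging 195/195 (tight).
From A_Bᵀ y = c: 2·y_components + 3·y_packaging = 33; 2·y_components + 6·y_packaging = 57.
This yields shadow prices y_components = 4.5, y_packaging = 8.
Δz = y_components·Δb = 4.5 × (-5) = -22.5, so new z* = 2019 − 22.5 = 1996.5.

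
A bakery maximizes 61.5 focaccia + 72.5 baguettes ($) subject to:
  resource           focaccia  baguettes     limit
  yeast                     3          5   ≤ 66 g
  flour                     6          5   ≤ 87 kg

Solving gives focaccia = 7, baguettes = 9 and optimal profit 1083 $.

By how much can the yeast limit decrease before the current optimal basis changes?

Binding constraints: yeast, flour. The basis is B = [[3,5],[6,5]] with det -15.
Per unit decrease in yeast, x* moves by d = (0.3333, -0.4).
The basis stays optimal until baguettes reaches 0; allowable decrease = 22.5 g.

22.5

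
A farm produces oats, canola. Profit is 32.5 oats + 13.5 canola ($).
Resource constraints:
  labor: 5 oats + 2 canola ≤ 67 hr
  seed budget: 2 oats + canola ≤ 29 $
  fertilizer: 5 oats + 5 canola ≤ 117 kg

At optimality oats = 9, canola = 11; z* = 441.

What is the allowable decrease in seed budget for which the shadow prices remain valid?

2.2

Binding constraints: labor, seed budget. The basis is B = [[5,2],[2,1]] with det 1.
Per unit decrease in seed budget, x* moves by d = (2, -5).
The basis stays optimal until canola reaches 0; allowable decrease = 2.2 $.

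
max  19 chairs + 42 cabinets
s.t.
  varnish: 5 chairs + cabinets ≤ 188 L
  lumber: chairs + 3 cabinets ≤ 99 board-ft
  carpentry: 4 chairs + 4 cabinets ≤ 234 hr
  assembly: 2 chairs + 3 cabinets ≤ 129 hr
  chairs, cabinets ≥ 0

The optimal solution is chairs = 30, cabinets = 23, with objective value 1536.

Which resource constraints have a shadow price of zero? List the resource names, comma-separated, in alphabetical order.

varnish: 173/188 (slack 15)
lumber: 99/99 (binding)
carpentry: 212/234 (slack 22)
assembly: 129/129 (binding)
By complementary slackness, a constraint with positive slack has shadow price 0 → carpentry, varnish.

carpentry, varnish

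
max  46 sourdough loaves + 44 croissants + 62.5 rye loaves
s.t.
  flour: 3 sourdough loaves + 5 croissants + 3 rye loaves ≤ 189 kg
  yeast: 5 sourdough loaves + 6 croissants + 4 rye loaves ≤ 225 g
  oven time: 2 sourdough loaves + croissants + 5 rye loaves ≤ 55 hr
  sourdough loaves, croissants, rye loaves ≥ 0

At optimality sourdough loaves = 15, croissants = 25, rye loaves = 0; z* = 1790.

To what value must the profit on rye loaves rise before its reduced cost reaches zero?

Check each constraint at x*: flour 170/189 (slack 19); yeast 225/225 (tight); oven time 55/55 (tight).
Slack constraints have shadow price 0 (complementary slackness).
Dual feasibility on the basic columns requires 5·y_yeast + 2·y_oven time = 46, 6·y_yeast + 1·y_oven time = 44.
→ y_yeast = 6 and y_oven time = 8.
rye loaves enters the basis when its profit ≥ yᵀa₃ = 6·4 + 8·5 = 64.

64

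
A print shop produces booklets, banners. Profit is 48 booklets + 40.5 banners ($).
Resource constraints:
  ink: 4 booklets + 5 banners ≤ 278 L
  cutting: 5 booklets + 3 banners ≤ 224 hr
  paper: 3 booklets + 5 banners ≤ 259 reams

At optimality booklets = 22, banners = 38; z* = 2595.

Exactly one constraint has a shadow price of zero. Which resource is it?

paper

ink: 278/278 (binding)
cutting: 224/224 (binding)
paper: 256/259 (slack 3)
By complementary slackness, a constraint with positive slack has shadow price 0 → paper.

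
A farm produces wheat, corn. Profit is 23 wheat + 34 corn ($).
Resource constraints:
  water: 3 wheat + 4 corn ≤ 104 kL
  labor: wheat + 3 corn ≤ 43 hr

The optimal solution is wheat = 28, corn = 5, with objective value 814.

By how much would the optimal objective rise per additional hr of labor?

At the optimum: water uses 104 of 104 (binding); labor uses 43 of 43 (binding).
The binding rows give the dual system: 3·y_water + 1·y_labor = 23 and 4·y_water + 3·y_labor = 34.
Solving: y_water = 7, y_labor = 2.
Shadow price of labor = 2.

2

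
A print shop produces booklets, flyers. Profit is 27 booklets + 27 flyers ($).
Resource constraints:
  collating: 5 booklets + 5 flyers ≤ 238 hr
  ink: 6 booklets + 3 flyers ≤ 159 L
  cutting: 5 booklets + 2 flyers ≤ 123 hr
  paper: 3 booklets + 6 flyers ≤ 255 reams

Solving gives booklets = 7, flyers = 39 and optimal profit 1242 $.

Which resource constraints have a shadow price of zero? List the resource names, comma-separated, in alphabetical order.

collating: 230/238 (slack 8)
ink: 159/159 (binding)
cutting: 113/123 (slack 10)
paper: 255/255 (binding)
By complementary slackness, a constraint with positive slack has shadow price 0 → collating, cutting.

collating, cutting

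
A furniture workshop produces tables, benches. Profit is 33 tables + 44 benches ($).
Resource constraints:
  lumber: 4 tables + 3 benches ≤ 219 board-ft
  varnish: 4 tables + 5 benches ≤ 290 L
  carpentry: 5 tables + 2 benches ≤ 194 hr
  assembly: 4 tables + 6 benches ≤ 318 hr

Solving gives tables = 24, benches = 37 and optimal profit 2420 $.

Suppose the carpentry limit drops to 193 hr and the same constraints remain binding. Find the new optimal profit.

2419

Binding: carpentry and assembly. Non-binding: lumber (12 unused), varnish (9 unused).
Slack constraints have shadow price 0 (complementary slackness).
The binding rows give the dual system: 5·y_carpentry + 4·y_assembly = 33 and 2·y_carpentry + 6·y_assembly = 44.
→ y_carpentry = 1 and y_assembly = 7.
Δz = y_carpentry·Δb = 1 × (-1) = -1, so new z* = 2420 − 1 = 2419.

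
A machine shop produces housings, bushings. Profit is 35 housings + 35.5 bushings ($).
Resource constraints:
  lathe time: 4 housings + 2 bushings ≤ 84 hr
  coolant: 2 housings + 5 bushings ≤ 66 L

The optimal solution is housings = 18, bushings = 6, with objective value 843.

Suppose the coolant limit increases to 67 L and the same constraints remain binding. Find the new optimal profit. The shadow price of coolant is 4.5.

Δb = 1, so new z* = 843 + (4.5)·(1) = 843 + 4.5 = 847.5.

847.5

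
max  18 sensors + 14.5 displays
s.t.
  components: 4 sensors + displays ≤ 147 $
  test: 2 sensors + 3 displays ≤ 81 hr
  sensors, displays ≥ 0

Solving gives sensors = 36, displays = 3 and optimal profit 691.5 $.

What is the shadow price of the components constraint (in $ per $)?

Both components and test are binding at x*.
The binding rows give the dual system: 4·y_components + 2·y_test = 18 and 1·y_components + 3·y_test = 14.5.
Solving: y_components = 2.5, y_test = 4.
Shadow price of components = 2.5.

2.5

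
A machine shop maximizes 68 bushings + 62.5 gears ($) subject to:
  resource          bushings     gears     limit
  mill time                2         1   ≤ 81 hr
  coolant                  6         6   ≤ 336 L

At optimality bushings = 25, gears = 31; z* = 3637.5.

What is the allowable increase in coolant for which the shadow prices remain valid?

Binding constraints: mill time, coolant. The basis is B = [[2,1],[6,6]] with det 6.
Per unit increase in coolant, x* moves by d = (-0.1667, 0.3333).
The basis stays optimal until bushings reaches 0; allowable increase = 150 L.

150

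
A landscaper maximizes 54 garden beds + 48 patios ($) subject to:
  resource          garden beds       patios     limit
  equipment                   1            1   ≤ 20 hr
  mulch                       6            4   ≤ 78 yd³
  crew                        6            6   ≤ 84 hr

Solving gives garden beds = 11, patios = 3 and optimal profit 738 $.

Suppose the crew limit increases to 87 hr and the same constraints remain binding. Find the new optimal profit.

756

Binding: mulch and crew. Non-binding: equipment (6 unused).
Slack constraints have shadow price 0 (complementary slackness).
From A_Bᵀ y = c: 6·y_mulch + 6·y_crew = 54; 4·y_mulch + 6·y_crew = 48.
This yields shadow prices y_mulch = 3, y_crew = 6.
Δz = y_crew·Δb = 6 × (3) = 18, so new z* = 738 + 18 = 756.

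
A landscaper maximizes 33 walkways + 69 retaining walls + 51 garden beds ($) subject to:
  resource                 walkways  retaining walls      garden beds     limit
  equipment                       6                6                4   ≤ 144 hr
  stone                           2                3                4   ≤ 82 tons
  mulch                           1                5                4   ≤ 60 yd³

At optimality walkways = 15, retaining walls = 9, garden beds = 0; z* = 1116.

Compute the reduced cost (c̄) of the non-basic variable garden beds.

At the optimum: equipment uses 144 of 144 (binding); stone uses 57 of 82 (slack = 25); mulch uses 60 of 60 (binding).
Since stone is not tight, its dual is 0.
Dual feasibility on the basic columns requires 6·y_equipment + 1·y_mulch = 33, 6·y_equipment + 5·y_mulch = 69.
Solving: y_equipment = 4, y_mulch = 9.
Reduced cost of garden beds: c₃ − yᵀa₃ = 51 − (4·4 + 9·4) = 51 − 52 = -1.

-1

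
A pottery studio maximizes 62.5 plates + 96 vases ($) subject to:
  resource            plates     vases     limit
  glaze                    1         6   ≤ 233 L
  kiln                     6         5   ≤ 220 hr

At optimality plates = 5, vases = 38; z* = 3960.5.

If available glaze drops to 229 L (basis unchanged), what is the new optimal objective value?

3926.5

Both glaze and kiln are binding at x*.
The binding rows give the dual system: 1·y_glaze + 6·y_kiln = 62.5 and 6·y_glaze + 5·y_kiln = 96.
This yields shadow prices y_glaze = 8.5, y_kiln = 9.
Δz = y_glaze·Δb = 8.5 × (-4) = -34, so new z* = 3960.5 − 34 = 3926.5.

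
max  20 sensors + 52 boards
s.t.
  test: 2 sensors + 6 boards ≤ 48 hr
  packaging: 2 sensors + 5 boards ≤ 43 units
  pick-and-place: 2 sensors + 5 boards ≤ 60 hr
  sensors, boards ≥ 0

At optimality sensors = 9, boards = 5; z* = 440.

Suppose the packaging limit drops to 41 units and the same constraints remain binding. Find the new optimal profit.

Check each constraint at x*: test 48/48 (tight); packaging 43/43 (tight); pick-and-place 43/60 (slack 17).
By complementary slackness, y = 0 for the non-binding constraint.
The binding rows give the dual system: 2·y_test + 2·y_packaging = 20 and 6·y_test + 5·y_packaging = 52.
This yields shadow prices y_test = 2, y_packaging = 8.
Δz = y_packaging·Δb = 8 × (-2) = -16, so new z* = 440 − 16 = 424.

424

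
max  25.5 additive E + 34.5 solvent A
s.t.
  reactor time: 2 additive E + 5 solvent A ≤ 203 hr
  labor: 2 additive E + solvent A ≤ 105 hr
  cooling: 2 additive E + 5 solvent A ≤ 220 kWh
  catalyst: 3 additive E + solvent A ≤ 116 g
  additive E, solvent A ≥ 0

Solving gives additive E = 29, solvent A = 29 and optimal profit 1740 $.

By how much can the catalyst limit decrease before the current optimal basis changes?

Binding constraints: reactor time, catalyst. The basis is B = [[2,5],[3,1]] with det -13.
Per unit decrease in catalyst, x* moves by d = (-0.3846, 0.1538).
The basis stays optimal until additive E reaches 0; allowable decrease = 75.4 g.

75.4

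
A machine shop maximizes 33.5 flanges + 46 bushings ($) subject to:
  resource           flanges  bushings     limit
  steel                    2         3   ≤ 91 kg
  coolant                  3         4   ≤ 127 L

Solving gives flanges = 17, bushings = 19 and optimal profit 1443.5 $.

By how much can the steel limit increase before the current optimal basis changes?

Binding constraints: steel, coolant. The basis is B = [[2,3],[3,4]] with det -1.
Per unit increase in steel, x* moves by d = (-4, 3).
The basis stays optimal until flanges reaches 0; allowable increase = 4.25 kg.

4.25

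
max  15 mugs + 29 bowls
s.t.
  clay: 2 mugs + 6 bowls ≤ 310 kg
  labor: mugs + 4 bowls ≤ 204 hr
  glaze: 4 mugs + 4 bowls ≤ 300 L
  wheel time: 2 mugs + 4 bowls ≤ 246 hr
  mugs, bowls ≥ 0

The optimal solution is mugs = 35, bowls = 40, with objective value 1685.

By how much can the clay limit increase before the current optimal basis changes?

Binding constraints: clay, glaze. The basis is B = [[2,6],[4,4]] with det -16.
Per unit increase in clay, x* moves by d = (-0.25, 0.25).
The basis stays optimal until labor becomes binding; allowable increase = 12 kg.

12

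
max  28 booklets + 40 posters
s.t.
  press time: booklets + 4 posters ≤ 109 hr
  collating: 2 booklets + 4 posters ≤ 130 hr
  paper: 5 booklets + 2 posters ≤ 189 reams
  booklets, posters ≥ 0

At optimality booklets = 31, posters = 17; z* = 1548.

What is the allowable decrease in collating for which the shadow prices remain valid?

Binding constraints: collating, paper. The basis is B = [[2,4],[5,2]] with det -16.
Per unit decrease in collating, x* moves by d = (0.125, -0.3125).
The basis stays optimal until posters reaches 0; allowable decrease = 54.4 hr.

54.4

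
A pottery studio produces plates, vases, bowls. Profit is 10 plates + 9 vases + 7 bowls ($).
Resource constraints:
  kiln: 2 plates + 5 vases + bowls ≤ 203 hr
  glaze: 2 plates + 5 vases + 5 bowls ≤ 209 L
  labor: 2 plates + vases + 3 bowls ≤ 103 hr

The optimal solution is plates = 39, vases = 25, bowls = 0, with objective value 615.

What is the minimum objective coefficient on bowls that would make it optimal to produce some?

13

Check each constraint at x*: kiln 203/203 (tight); glaze 203/209 (slack 6); labor 103/103 (tight).
By complementary slackness, y = 0 for the non-binding constraint.
From A_Bᵀ y = c: 2·y_kiln + 2·y_labor = 10; 5·y_kiln + 1·y_labor = 9.
Solving: y_kiln = 1, y_labor = 4.
bowls enters the basis when its profit ≥ yᵀa₃ = 1·1 + 4·3 = 13.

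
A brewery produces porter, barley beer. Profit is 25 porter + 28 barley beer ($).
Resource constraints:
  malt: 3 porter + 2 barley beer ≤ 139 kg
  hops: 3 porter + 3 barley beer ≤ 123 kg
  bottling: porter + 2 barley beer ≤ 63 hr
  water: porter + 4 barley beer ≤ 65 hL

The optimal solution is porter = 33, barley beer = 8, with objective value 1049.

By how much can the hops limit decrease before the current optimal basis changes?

74.25

Binding constraints: hops, water. The basis is B = [[3,3],[1,4]] with det 9.
Per unit decrease in hops, x* moves by d = (-0.4444, 0.1111).
The basis stays optimal until porter reaches 0; allowable decrease = 74.25 kg.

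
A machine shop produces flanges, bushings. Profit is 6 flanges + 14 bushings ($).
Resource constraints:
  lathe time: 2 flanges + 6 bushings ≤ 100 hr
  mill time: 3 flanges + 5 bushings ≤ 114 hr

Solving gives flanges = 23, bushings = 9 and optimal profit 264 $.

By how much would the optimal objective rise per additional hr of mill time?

At the optimum: lathe time uses 100 of 100 (binding); mill time uses 114 of 114 (binding).
The binding rows give the dual system: 2·y_lathe time + 3·y_mill time = 6 and 6·y_lathe time + 5·y_mill time = 14.
Solving: y_lathe time = 1.5, y_mill time = 1.
Shadow price of mill time = 1.

1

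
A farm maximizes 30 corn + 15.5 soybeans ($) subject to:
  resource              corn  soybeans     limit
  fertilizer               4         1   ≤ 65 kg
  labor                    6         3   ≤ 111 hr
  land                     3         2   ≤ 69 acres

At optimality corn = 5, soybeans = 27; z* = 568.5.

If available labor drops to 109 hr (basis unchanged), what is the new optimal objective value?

Check each constraint at x*: fertilizer 47/65 (slack 18); labor 111/111 (tight); land 69/69 (tight).
By complementary slackness, y = 0 for the non-binding constraint.
The binding rows give the dual system: 6·y_labor + 3·y_land = 30 and 3·y_labor + 2·y_land = 15.5.
Solving: y_labor = 4.5, y_land = 1.
Δz = y_labor·Δb = 4.5 × (-2) = -9, so new z* = 568.5 − 9 = 559.5.

559.5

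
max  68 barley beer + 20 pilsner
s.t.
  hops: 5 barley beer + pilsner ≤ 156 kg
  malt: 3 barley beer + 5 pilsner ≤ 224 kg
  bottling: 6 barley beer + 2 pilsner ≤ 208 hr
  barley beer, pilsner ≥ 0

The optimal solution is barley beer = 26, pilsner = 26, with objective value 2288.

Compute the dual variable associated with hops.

Binding: hops and bottling. Non-binding: malt (16 unused).
Since malt is not tight, its dual is 0.
From A_Bᵀ y = c: 5·y_hops + 6·y_bottling = 68; 1·y_hops + 2·y_bottling = 20.
This yields shadow prices y_hops = 4, y_bottling = 8.
Shadow price of hops = 4.

4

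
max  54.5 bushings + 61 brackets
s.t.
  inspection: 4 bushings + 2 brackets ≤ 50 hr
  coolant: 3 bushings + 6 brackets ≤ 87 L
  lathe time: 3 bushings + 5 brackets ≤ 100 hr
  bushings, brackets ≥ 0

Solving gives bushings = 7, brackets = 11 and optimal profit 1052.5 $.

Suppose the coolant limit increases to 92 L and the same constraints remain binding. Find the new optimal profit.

1090

Check each constraint at x*: inspection 50/50 (tight); coolant 87/87 (tight); lathe time 76/100 (slack 24).
Since lathe time is not tight, its dual is 0.
The binding rows give the dual system: 4·y_inspection + 3·y_coolant = 54.5 and 2·y_inspection + 6·y_coolant = 61.
→ y_inspection = 8 and y_coolant = 7.5.
Δz = y_coolant·Δb = 7.5 × (5) = 37.5, so new z* = 1052.5 + 37.5 = 1090.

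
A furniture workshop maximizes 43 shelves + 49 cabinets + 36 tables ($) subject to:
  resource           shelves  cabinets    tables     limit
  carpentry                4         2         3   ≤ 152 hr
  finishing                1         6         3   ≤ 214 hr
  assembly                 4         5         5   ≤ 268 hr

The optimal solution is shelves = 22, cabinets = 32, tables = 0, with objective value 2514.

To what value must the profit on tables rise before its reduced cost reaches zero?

Binding: carpentry and finishing. Non-binding: assembly (20 unused).
Since assembly is not tight, its dual is 0.
From A_Bᵀ y = c: 4·y_carpentry + 1·y_finishing = 43; 2·y_carpentry + 6·y_finishing = 49.
This yields shadow prices y_carpentry = 9.5, y_finishing = 5.
tables enters the basis when its profit ≥ yᵀa₃ = 9.5·3 + 5·3 = 43.5.

43.5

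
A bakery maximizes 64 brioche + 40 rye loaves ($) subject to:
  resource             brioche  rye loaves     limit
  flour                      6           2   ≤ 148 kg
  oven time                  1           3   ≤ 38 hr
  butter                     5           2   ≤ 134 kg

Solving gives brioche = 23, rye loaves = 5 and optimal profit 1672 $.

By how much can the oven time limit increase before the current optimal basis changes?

Binding constraints: flour, oven time. The basis is B = [[6,2],[1,3]] with det 16.
Per unit increase in oven time, x* moves by d = (-0.125, 0.375).
The basis stays optimal until butter becomes binding; allowable increase = 72 hr.

72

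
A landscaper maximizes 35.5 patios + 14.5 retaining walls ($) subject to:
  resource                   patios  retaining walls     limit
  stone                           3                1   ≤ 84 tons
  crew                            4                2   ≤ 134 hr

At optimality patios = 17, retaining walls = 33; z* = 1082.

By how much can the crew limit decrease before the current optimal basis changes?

22

Binding constraints: stone, crew. The basis is B = [[3,1],[4,2]] with det 2.
Per unit decrease in crew, x* moves by d = (0.5, -1.5).
The basis stays optimal until retaining walls reaches 0; allowable decrease = 22 hr.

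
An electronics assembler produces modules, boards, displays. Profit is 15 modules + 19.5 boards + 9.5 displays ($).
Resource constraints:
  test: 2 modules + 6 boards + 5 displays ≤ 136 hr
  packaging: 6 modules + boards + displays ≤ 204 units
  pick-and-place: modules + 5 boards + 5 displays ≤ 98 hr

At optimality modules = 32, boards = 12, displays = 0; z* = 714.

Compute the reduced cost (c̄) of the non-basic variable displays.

At the optimum: test uses 136 of 136 (binding); packaging uses 204 of 204 (binding); pick-and-place uses 92 of 98 (slack = 6).
Since pick-and-place is not tight, its dual is 0.
The binding rows give the dual system: 2·y_test + 6·y_packaging = 15 and 6·y_test + 1·y_packaging = 19.5.
Solving: y_test = 3, y_packaging = 1.5.
Reduced cost of displays: c₃ − yᵀa₃ = 9.5 − (3·5 + 1.5·1) = 9.5 − 16.5 = -7.

-7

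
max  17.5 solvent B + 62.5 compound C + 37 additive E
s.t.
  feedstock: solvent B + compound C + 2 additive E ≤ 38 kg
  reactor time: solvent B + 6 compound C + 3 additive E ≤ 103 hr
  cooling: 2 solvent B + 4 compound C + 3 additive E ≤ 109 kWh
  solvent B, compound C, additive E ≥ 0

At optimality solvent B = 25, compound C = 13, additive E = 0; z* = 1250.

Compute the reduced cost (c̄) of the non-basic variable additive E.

Check each constraint at x*: feedstock 38/38 (tight); reactor time 103/103 (tight); cooling 102/109 (slack 7).
Slack constraints have shadow price 0 (complementary slackness).
From A_Bᵀ y = c: 1·y_feedstock + 1·y_reactor time = 17.5; 1·y_feedstock + 6·y_reactor time = 62.5.
Solving: y_feedstock = 8.5, y_reactor time = 9.
Reduced cost of additive E: c₃ − yᵀa₃ = 37 − (8.5·2 + 9·3) = 37 − 44 = -7.

-7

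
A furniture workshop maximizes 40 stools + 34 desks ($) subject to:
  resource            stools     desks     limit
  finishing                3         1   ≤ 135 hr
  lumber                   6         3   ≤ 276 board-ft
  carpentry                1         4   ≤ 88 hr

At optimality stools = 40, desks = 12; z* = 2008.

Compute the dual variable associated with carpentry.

Check each constraint at x*: finishing 132/135 (slack 3); lumber 276/276 (tight); carpentry 88/88 (tight).
Slack constraints have shadow price 0 (complementary slackness).
Dual feasibility on the basic columns requires 6·y_lumber + 1·y_carpentry = 40, 3·y_lumber + 4·y_carpentry = 34.
Solving: y_lumber = 6, y_carpentry = 4.
Shadow price of carpentry = 4.

4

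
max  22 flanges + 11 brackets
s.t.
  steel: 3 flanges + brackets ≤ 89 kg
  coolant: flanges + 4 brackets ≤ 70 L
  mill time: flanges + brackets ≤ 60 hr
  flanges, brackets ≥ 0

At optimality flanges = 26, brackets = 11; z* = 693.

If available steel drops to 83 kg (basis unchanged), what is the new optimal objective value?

At the optimum: steel uses 89 of 89 (binding); coolant uses 70 of 70 (binding); mill time uses 37 of 60 (slack = 23).
By complementary slackness, y = 0 for the non-binding constraint.
From A_Bᵀ y = c: 3·y_steel + 1·y_coolant = 22; 1·y_steel + 4·y_coolant = 11.
This yields shadow prices y_steel = 7, y_coolant = 1.
Δz = y_steel·Δb = 7 × (-6) = -42, so new z* = 693 − 42 = 651.

651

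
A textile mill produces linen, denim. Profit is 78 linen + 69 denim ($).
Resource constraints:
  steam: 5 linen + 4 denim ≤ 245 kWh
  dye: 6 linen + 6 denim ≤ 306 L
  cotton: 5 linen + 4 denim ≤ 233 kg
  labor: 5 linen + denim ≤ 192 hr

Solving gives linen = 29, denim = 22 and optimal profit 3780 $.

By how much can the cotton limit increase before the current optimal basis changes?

6.25

Binding constraints: dye, cotton. The basis is B = [[6,6],[5,4]] with det -6.
Per unit increase in cotton, x* moves by d = (1, -1).
The basis stays optimal until labor becomes binding; allowable increase = 6.25 kg.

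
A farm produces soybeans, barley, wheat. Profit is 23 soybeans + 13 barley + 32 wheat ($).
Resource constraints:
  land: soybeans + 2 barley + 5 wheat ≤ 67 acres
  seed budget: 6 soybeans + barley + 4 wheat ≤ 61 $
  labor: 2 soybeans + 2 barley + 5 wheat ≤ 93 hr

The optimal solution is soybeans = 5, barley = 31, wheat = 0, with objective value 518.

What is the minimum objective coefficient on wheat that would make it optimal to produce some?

Binding: land and seed budget. Non-binding: labor (21 unused).
Slack constraints have shadow price 0 (complementary slackness).
The binding rows give the dual system: 1·y_land + 6·y_seed budget = 23 and 2·y_land + 1·y_seed budget = 13.
Solving: y_land = 5, y_seed budget = 3.
wheat enters the basis when its profit ≥ yᵀa₃ = 5·5 + 3·4 = 37.

37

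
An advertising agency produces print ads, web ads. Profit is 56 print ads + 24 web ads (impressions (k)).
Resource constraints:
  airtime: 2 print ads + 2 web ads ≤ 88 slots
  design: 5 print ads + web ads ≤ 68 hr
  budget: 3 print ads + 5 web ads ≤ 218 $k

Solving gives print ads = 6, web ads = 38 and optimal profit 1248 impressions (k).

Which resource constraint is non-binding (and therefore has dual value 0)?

airtime: 88/88 (binding)
design: 68/68 (binding)
budget: 208/218 (slack 10)
By complementary slackness, a constraint with positive slack has shadow price 0 → budget.

budget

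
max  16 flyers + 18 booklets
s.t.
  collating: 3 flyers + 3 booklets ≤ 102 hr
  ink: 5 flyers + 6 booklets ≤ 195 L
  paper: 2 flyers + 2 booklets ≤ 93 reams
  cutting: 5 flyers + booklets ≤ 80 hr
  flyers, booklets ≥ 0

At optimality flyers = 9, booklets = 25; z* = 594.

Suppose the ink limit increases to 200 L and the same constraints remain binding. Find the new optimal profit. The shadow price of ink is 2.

604

Δb = 5, so new z* = 594 + (2)·(5) = 594 + 10 = 604.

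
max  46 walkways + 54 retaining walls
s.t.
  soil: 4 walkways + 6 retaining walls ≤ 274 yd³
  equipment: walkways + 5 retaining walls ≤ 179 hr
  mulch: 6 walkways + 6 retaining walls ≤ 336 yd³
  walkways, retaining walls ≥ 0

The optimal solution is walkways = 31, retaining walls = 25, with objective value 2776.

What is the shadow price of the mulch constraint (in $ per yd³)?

At the optimum: soil uses 274 of 274 (binding); equipment uses 156 of 179 (slack = 23); mulch uses 336 of 336 (binding).
By complementary slackness, y = 0 for the non-binding constraint.
The binding rows give the dual system: 4·y_soil + 6·y_mulch = 46 and 6·y_soil + 6·y_mulch = 54.
This yields shadow prices y_soil = 4, y_mulch = 5.
Shadow price of mulch = 5.

5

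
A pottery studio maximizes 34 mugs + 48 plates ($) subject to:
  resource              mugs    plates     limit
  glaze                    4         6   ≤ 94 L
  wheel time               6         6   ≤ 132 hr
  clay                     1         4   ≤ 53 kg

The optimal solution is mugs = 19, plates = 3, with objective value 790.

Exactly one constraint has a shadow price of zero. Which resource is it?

clay

glaze: 94/94 (binding)
wheel time: 132/132 (binding)
clay: 31/53 (slack 22)
By complementary slackness, a constraint with positive slack has shadow price 0 → clay.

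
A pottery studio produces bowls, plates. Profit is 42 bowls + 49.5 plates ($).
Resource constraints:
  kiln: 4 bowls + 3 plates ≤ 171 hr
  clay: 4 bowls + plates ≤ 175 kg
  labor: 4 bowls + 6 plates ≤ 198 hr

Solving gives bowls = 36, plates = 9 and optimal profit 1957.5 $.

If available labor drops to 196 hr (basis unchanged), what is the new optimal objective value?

Check each constraint at x*: kiln 171/171 (tight); clay 153/175 (slack 22); labor 198/198 (tight).
By complementary slackness, y = 0 for the non-binding constraint.
The binding rows give the dual system: 4·y_kiln + 4·y_labor = 42 and 3·y_kiln + 6·y_labor = 49.5.
This yields shadow prices y_kiln = 4.5, y_labor = 6.
Δz = y_labor·Δb = 6 × (-2) = -12, so new z* = 1957.5 − 12 = 1945.5.

1945.5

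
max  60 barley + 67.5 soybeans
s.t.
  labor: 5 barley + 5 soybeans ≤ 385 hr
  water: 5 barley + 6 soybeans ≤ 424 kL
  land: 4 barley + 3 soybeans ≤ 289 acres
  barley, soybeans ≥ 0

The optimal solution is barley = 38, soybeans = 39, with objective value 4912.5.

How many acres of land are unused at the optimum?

20

land used = 4·38 + 3·39 = 269; slack = 289 − 269 = 20.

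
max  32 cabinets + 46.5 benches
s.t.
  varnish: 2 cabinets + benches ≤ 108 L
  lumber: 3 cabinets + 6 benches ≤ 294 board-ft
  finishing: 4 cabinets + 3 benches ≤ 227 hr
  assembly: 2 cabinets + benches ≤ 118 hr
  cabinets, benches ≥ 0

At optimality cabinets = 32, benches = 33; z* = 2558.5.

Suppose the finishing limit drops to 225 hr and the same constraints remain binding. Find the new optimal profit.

2551.5

At the optimum: varnish uses 97 of 108 (slack = 11); lumber uses 294 of 294 (binding); finishing uses 227 of 227 (binding); assembly uses 97 of 118 (slack = 21).
Since varnish, assembly are not tight, their duals are 0.
From A_Bᵀ y = c: 3·y_lumber + 4·y_finishing = 32; 6·y_lumber + 3·y_finishing = 46.5.
This yields shadow prices y_lumber = 6, y_finishing = 3.5.
Δz = y_finishing·Δb = 3.5 × (-2) = -7, so new z* = 2558.5 − 7 = 2551.5.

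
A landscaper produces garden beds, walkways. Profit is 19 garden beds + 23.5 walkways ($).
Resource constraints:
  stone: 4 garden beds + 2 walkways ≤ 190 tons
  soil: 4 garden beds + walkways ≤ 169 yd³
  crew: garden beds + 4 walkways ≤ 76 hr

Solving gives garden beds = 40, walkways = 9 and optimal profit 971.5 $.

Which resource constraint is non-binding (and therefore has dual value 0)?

stone

stone: 178/190 (slack 12)
soil: 169/169 (binding)
crew: 76/76 (binding)
By complementary slackness, a constraint with positive slack has shadow price 0 → stone.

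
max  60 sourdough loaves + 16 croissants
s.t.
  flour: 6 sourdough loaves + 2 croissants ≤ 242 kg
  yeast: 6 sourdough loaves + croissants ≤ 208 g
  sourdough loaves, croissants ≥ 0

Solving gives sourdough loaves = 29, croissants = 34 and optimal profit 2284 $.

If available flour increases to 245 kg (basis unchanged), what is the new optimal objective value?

2302

At the optimum: flour uses 242 of 242 (binding); yeast uses 208 of 208 (binding).
Dual feasibility on the basic columns requires 6·y_flour + 6·y_yeast = 60, 2·y_flour + 1·y_yeast = 16.
→ y_flour = 6 and y_yeast = 4.
Δz = y_flour·Δb = 6 × (3) = 18, so new z* = 2284 + 18 = 2302.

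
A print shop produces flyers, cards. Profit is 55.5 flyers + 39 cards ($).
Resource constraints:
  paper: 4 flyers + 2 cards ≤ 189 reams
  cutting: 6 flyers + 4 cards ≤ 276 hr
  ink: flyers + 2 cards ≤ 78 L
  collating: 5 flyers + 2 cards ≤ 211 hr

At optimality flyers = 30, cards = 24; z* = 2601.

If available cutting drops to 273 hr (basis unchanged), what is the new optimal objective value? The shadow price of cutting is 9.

Δb = -3, so new z* = 2601 + (9)·(-3) = 2601 − 27 = 2574.

2574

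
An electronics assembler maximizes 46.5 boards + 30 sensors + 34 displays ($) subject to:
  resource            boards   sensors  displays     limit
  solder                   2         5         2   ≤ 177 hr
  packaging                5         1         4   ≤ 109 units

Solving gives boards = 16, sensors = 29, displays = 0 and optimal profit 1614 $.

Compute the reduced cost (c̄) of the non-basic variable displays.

-5

Both solder and packaging are binding at x*.
Dual feasibility on the basic columns requires 2·y_solder + 5·y_packaging = 46.5, 5·y_solder + 1·y_packaging = 30.
→ y_solder = 4.5 and y_packaging = 7.5.
Reduced cost of displays: c₃ − yᵀa₃ = 34 − (4.5·2 + 7.5·4) = 34 − 39 = -5.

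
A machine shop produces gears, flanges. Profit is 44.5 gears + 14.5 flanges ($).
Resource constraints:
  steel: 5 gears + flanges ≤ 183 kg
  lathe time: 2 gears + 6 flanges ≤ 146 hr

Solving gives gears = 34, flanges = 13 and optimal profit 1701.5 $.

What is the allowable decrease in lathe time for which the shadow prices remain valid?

72.8

Binding constraints: steel, lathe time. The basis is B = [[5,1],[2,6]] with det 28.
Per unit decrease in lathe time, x* moves by d = (0.0357, -0.1786).
The basis stays optimal until flanges reaches 0; allowable decrease = 72.8 hr.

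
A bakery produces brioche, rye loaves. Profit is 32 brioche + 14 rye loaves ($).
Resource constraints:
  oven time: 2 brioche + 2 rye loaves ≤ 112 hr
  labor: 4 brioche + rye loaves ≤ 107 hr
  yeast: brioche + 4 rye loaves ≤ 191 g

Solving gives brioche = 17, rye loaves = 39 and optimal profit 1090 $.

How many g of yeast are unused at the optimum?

18

yeast used = 1·17 + 4·39 = 173; slack = 191 − 173 = 18.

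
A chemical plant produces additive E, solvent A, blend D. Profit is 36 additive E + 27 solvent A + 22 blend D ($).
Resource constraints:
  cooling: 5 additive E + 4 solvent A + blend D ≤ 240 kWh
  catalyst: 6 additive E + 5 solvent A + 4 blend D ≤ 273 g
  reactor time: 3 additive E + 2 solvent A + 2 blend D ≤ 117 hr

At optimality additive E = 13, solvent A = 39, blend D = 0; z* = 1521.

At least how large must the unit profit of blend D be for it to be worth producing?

24

Check each constraint at x*: cooling 221/240 (slack 19); catalyst 273/273 (tight); reactor time 117/117 (tight).
By complementary slackness, y = 0 for the non-binding constraint.
From A_Bᵀ y = c: 6·y_catalyst + 3·y_reactor time = 36; 5·y_catalyst + 2·y_reactor time = 27.
Solving: y_catalyst = 3, y_reactor time = 6.
blend D enters the basis when its profit ≥ yᵀa₃ = 3·4 + 6·2 = 24.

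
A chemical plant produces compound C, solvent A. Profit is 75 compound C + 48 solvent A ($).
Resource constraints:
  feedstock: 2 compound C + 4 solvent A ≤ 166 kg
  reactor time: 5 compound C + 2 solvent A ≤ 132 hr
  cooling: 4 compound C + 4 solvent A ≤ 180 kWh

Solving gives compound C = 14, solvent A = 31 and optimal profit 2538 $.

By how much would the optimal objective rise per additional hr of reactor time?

At the optimum: feedstock uses 152 of 166 (slack = 14); reactor time uses 132 of 132 (binding); cooling uses 180 of 180 (binding).
By complementary slackness, y = 0 for the non-binding constraint.
The binding rows give the dual system: 5·y_reactor time + 4·y_cooling = 75 and 2·y_reactor time + 4·y_cooling = 48.
Solving: y_reactor time = 9, y_cooling = 7.5.
Shadow price of reactor time = 9.

9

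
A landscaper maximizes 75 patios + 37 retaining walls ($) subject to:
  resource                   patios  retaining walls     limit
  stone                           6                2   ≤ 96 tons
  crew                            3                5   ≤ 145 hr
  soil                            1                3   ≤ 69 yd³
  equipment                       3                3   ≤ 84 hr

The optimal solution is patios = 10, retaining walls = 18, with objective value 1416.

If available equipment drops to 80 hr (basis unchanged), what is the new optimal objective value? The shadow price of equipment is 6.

1392

Δb = -4, so new z* = 1416 + (6)·(-4) = 1416 − 24 = 1392.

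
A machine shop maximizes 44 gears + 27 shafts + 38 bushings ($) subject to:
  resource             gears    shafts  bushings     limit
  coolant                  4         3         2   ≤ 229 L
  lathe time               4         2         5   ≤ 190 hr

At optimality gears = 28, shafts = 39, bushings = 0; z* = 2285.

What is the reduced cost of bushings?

-2

Check each constraint at x*: coolant 229/229 (tight); lathe time 190/190 (tight).
Dual feasibility on the basic columns requires 4·y_coolant + 4·y_lathe time = 44, 3·y_coolant + 2·y_lathe time = 27.
→ y_coolant = 5 and y_lathe time = 6.
Reduced cost of bushings: c₃ − yᵀa₃ = 38 − (5·2 + 6·5) = 38 − 40 = -2.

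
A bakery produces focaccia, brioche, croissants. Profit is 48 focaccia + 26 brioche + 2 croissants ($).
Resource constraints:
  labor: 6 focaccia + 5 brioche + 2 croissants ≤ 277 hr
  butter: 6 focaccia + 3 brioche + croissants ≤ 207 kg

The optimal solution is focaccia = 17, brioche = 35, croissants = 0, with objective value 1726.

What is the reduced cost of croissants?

At the optimum: labor uses 277 of 277 (binding); butter uses 207 of 207 (binding).
Dual feasibility on the basic columns requires 6·y_labor + 6·y_butter = 48, 5·y_labor + 3·y_butter = 26.
This yields shadow prices y_labor = 1, y_butter = 7.
Reduced cost of croissants: c₃ − yᵀa₃ = 2 − (1·2 + 7·1) = 2 − 9 = -7.

-7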